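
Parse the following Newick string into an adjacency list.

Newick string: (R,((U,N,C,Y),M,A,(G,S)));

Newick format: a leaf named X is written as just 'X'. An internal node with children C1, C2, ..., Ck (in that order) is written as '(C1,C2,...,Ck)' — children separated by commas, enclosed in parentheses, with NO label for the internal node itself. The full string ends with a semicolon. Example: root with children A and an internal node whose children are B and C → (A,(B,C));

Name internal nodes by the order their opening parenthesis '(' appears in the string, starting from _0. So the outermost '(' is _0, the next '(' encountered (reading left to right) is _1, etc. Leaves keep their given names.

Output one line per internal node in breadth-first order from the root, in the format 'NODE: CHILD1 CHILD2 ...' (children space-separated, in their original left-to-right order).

Answer: _0: R _1
_1: _2 M A _3
_2: U N C Y
_3: G S

Derivation:
Input: (R,((U,N,C,Y),M,A,(G,S)));
Scanning left-to-right, naming '(' by encounter order:
  pos 0: '(' -> open internal node _0 (depth 1)
  pos 3: '(' -> open internal node _1 (depth 2)
  pos 4: '(' -> open internal node _2 (depth 3)
  pos 12: ')' -> close internal node _2 (now at depth 2)
  pos 18: '(' -> open internal node _3 (depth 3)
  pos 22: ')' -> close internal node _3 (now at depth 2)
  pos 23: ')' -> close internal node _1 (now at depth 1)
  pos 24: ')' -> close internal node _0 (now at depth 0)
Total internal nodes: 4
BFS adjacency from root:
  _0: R _1
  _1: _2 M A _3
  _2: U N C Y
  _3: G S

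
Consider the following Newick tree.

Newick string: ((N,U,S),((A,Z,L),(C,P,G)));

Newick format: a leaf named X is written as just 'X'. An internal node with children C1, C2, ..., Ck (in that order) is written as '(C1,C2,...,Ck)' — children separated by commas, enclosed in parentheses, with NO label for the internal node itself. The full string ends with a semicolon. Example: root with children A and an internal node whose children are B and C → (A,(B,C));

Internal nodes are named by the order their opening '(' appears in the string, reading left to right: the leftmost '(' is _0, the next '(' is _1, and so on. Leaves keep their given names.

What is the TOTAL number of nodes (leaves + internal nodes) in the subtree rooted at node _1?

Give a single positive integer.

Answer: 4

Derivation:
Newick: ((N,U,S),((A,Z,L),(C,P,G)));
Locate _1: it is the '(' at position 1 (the 2nd '(' reading left to right).
Query: subtree rooted at _1
_1: subtree_size = 1 + 3
  N: subtree_size = 1 + 0
  U: subtree_size = 1 + 0
  S: subtree_size = 1 + 0
Total subtree size of _1: 4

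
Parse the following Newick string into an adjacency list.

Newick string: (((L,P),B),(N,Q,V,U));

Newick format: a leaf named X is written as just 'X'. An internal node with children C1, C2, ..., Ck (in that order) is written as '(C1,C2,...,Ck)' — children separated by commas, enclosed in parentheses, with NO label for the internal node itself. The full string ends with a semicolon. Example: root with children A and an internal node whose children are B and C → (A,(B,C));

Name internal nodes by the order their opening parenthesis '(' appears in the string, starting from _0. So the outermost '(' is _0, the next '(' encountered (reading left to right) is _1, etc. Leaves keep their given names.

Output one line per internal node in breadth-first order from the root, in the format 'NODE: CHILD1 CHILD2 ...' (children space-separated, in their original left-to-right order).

Input: (((L,P),B),(N,Q,V,U));
Scanning left-to-right, naming '(' by encounter order:
  pos 0: '(' -> open internal node _0 (depth 1)
  pos 1: '(' -> open internal node _1 (depth 2)
  pos 2: '(' -> open internal node _2 (depth 3)
  pos 6: ')' -> close internal node _2 (now at depth 2)
  pos 9: ')' -> close internal node _1 (now at depth 1)
  pos 11: '(' -> open internal node _3 (depth 2)
  pos 19: ')' -> close internal node _3 (now at depth 1)
  pos 20: ')' -> close internal node _0 (now at depth 0)
Total internal nodes: 4
BFS adjacency from root:
  _0: _1 _3
  _1: _2 B
  _3: N Q V U
  _2: L P

Answer: _0: _1 _3
_1: _2 B
_3: N Q V U
_2: L P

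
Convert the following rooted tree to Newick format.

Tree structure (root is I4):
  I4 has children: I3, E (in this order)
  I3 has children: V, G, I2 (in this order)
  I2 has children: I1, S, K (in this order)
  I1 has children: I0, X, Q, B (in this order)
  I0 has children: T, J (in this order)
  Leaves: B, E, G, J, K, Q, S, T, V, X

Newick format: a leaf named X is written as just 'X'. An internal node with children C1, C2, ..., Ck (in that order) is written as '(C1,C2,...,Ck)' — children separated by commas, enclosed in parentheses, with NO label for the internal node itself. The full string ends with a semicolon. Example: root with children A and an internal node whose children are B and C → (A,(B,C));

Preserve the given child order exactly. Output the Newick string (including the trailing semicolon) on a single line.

Answer: ((V,G,(((T,J),X,Q,B),S,K)),E);

Derivation:
internal I4 with children ['I3', 'E']
  internal I3 with children ['V', 'G', 'I2']
    leaf 'V' → 'V'
    leaf 'G' → 'G'
    internal I2 with children ['I1', 'S', 'K']
      internal I1 with children ['I0', 'X', 'Q', 'B']
        internal I0 with children ['T', 'J']
          leaf 'T' → 'T'
          leaf 'J' → 'J'
        → '(T,J)'
        leaf 'X' → 'X'
        leaf 'Q' → 'Q'
        leaf 'B' → 'B'
      → '((T,J),X,Q,B)'
      leaf 'S' → 'S'
      leaf 'K' → 'K'
    → '(((T,J),X,Q,B),S,K)'
  → '(V,G,(((T,J),X,Q,B),S,K))'
  leaf 'E' → 'E'
→ '((V,G,(((T,J),X,Q,B),S,K)),E)'
Final: ((V,G,(((T,J),X,Q,B),S,K)),E);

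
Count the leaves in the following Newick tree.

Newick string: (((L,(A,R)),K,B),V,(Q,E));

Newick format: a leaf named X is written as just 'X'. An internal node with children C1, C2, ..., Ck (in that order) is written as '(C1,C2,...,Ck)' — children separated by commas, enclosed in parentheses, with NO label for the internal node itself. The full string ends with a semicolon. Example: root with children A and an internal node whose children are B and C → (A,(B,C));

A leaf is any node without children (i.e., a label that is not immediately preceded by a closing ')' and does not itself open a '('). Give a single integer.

Answer: 8

Derivation:
Newick: (((L,(A,R)),K,B),V,(Q,E));
Scan left-to-right; a leaf is any maximal label run not followed by '(':
  pos 3: leaf 'L' → count = 1
  pos 6: leaf 'A' → count = 2
  pos 8: leaf 'R' → count = 3
  pos 12: leaf 'K' → count = 4
  pos 14: leaf 'B' → count = 5
  pos 17: leaf 'V' → count = 6
  pos 20: leaf 'Q' → count = 7
  pos 22: leaf 'E' → count = 8
Total leaves: 8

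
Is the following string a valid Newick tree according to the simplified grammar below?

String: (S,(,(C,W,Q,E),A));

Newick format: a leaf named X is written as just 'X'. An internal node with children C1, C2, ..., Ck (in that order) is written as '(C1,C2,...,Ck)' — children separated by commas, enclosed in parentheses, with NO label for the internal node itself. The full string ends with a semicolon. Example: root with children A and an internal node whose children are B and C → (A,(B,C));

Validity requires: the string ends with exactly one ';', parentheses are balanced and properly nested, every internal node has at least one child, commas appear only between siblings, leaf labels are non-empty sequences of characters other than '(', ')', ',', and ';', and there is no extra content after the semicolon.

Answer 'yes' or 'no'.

Answer: no

Derivation:
Input: (S,(,(C,W,Q,E),A));
Paren balance: 3 '(' vs 3 ')' OK
Ends with single ';': True
Full parse: FAILS (empty leaf label at pos 4)
Valid: False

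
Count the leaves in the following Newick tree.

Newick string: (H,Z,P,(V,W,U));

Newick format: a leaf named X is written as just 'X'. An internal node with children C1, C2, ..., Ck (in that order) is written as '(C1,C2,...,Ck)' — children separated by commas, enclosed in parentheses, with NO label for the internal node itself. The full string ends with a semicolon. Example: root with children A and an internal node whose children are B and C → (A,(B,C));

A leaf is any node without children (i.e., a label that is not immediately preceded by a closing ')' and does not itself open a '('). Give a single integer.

Answer: 6

Derivation:
Newick: (H,Z,P,(V,W,U));
Scan left-to-right; a leaf is any maximal label run not followed by '(':
  pos 1: leaf 'H' → count = 1
  pos 3: leaf 'Z' → count = 2
  pos 5: leaf 'P' → count = 3
  pos 8: leaf 'V' → count = 4
  pos 10: leaf 'W' → count = 5
  pos 12: leaf 'U' → count = 6
Total leaves: 6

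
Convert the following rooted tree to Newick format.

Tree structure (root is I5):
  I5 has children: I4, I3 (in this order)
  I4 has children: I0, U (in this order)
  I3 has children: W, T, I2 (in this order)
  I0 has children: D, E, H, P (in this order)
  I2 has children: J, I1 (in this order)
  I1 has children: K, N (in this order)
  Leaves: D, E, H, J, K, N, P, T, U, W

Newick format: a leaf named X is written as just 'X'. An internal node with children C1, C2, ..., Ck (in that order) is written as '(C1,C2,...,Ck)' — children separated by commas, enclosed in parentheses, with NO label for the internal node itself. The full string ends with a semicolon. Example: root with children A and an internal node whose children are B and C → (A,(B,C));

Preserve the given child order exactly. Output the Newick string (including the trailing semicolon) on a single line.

Answer: (((D,E,H,P),U),(W,T,(J,(K,N))));

Derivation:
internal I5 with children ['I4', 'I3']
  internal I4 with children ['I0', 'U']
    internal I0 with children ['D', 'E', 'H', 'P']
      leaf 'D' → 'D'
      leaf 'E' → 'E'
      leaf 'H' → 'H'
      leaf 'P' → 'P'
    → '(D,E,H,P)'
    leaf 'U' → 'U'
  → '((D,E,H,P),U)'
  internal I3 with children ['W', 'T', 'I2']
    leaf 'W' → 'W'
    leaf 'T' → 'T'
    internal I2 with children ['J', 'I1']
      leaf 'J' → 'J'
      internal I1 with children ['K', 'N']
        leaf 'K' → 'K'
        leaf 'N' → 'N'
      → '(K,N)'
    → '(J,(K,N))'
  → '(W,T,(J,(K,N)))'
→ '(((D,E,H,P),U),(W,T,(J,(K,N))))'
Final: (((D,E,H,P),U),(W,T,(J,(K,N))));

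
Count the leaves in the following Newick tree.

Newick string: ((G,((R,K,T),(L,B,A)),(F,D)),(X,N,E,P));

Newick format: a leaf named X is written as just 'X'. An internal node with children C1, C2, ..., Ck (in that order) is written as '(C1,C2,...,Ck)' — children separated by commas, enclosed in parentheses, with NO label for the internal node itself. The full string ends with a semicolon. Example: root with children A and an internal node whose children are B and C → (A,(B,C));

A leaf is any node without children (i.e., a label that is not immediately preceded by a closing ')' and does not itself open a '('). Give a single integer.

Newick: ((G,((R,K,T),(L,B,A)),(F,D)),(X,N,E,P));
Scan left-to-right; a leaf is any maximal label run not followed by '(':
  pos 2: leaf 'G' → count = 1
  pos 6: leaf 'R' → count = 2
  pos 8: leaf 'K' → count = 3
  pos 10: leaf 'T' → count = 4
  pos 14: leaf 'L' → count = 5
  pos 16: leaf 'B' → count = 6
  pos 18: leaf 'A' → count = 7
  pos 23: leaf 'F' → count = 8
  pos 25: leaf 'D' → count = 9
  pos 30: leaf 'X' → count = 10
  pos 32: leaf 'N' → count = 11
  pos 34: leaf 'E' → count = 12
  pos 36: leaf 'P' → count = 13
Total leaves: 13

Answer: 13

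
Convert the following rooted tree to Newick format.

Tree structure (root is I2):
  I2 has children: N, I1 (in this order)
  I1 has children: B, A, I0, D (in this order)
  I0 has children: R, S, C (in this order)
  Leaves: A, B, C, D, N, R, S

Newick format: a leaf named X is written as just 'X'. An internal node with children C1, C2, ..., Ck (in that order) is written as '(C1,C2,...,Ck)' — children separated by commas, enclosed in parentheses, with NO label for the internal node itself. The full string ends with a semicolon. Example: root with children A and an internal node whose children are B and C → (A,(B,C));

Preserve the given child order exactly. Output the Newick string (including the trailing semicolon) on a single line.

internal I2 with children ['N', 'I1']
  leaf 'N' → 'N'
  internal I1 with children ['B', 'A', 'I0', 'D']
    leaf 'B' → 'B'
    leaf 'A' → 'A'
    internal I0 with children ['R', 'S', 'C']
      leaf 'R' → 'R'
      leaf 'S' → 'S'
      leaf 'C' → 'C'
    → '(R,S,C)'
    leaf 'D' → 'D'
  → '(B,A,(R,S,C),D)'
→ '(N,(B,A,(R,S,C),D))'
Final: (N,(B,A,(R,S,C),D));

Answer: (N,(B,A,(R,S,C),D));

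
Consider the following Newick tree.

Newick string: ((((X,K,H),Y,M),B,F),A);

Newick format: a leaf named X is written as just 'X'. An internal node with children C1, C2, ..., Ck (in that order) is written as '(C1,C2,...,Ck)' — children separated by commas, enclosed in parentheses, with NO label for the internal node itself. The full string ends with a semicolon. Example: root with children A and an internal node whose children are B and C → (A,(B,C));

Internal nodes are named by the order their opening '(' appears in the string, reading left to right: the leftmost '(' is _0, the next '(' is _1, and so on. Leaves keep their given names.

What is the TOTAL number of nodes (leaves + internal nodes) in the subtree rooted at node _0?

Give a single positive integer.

Newick: ((((X,K,H),Y,M),B,F),A);
Locate _0: it is the '(' at position 0 (the 1st '(' reading left to right).
Query: subtree rooted at _0
_0: subtree_size = 1 + 11
  _1: subtree_size = 1 + 9
    _2: subtree_size = 1 + 6
      _3: subtree_size = 1 + 3
        X: subtree_size = 1 + 0
        K: subtree_size = 1 + 0
        H: subtree_size = 1 + 0
      Y: subtree_size = 1 + 0
      M: subtree_size = 1 + 0
    B: subtree_size = 1 + 0
    F: subtree_size = 1 + 0
  A: subtree_size = 1 + 0
Total subtree size of _0: 12

Answer: 12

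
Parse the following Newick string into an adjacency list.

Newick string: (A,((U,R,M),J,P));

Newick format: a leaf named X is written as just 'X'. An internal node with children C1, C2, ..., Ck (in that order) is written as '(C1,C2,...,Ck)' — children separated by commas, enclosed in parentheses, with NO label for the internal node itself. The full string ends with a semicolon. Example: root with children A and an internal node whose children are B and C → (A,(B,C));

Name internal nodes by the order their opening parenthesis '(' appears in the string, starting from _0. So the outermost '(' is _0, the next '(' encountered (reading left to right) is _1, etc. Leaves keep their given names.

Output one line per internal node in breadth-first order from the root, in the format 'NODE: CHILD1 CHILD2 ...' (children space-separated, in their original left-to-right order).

Answer: _0: A _1
_1: _2 J P
_2: U R M

Derivation:
Input: (A,((U,R,M),J,P));
Scanning left-to-right, naming '(' by encounter order:
  pos 0: '(' -> open internal node _0 (depth 1)
  pos 3: '(' -> open internal node _1 (depth 2)
  pos 4: '(' -> open internal node _2 (depth 3)
  pos 10: ')' -> close internal node _2 (now at depth 2)
  pos 15: ')' -> close internal node _1 (now at depth 1)
  pos 16: ')' -> close internal node _0 (now at depth 0)
Total internal nodes: 3
BFS adjacency from root:
  _0: A _1
  _1: _2 J P
  _2: U R M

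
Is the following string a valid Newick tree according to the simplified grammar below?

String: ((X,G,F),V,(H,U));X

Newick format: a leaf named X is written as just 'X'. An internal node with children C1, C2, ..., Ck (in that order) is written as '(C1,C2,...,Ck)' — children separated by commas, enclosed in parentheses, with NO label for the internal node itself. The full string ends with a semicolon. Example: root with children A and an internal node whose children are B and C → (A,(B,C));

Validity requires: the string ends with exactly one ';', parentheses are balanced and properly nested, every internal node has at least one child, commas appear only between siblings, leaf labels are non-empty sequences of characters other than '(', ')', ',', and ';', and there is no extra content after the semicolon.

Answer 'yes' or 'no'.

Input: ((X,G,F),V,(H,U));X
Paren balance: 3 '(' vs 3 ')' OK
Ends with single ';': False
Full parse: FAILS (must end with ;)
Valid: False

Answer: no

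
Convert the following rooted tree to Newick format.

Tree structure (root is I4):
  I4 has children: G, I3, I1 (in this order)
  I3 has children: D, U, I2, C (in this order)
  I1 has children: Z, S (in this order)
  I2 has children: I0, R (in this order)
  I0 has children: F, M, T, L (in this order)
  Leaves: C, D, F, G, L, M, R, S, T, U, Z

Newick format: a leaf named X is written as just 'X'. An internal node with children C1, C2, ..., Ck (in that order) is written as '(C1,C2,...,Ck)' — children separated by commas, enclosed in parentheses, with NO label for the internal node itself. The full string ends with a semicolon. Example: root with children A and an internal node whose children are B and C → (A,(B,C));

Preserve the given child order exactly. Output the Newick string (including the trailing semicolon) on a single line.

internal I4 with children ['G', 'I3', 'I1']
  leaf 'G' → 'G'
  internal I3 with children ['D', 'U', 'I2', 'C']
    leaf 'D' → 'D'
    leaf 'U' → 'U'
    internal I2 with children ['I0', 'R']
      internal I0 with children ['F', 'M', 'T', 'L']
        leaf 'F' → 'F'
        leaf 'M' → 'M'
        leaf 'T' → 'T'
        leaf 'L' → 'L'
      → '(F,M,T,L)'
      leaf 'R' → 'R'
    → '((F,M,T,L),R)'
    leaf 'C' → 'C'
  → '(D,U,((F,M,T,L),R),C)'
  internal I1 with children ['Z', 'S']
    leaf 'Z' → 'Z'
    leaf 'S' → 'S'
  → '(Z,S)'
→ '(G,(D,U,((F,M,T,L),R),C),(Z,S))'
Final: (G,(D,U,((F,M,T,L),R),C),(Z,S));

Answer: (G,(D,U,((F,M,T,L),R),C),(Z,S));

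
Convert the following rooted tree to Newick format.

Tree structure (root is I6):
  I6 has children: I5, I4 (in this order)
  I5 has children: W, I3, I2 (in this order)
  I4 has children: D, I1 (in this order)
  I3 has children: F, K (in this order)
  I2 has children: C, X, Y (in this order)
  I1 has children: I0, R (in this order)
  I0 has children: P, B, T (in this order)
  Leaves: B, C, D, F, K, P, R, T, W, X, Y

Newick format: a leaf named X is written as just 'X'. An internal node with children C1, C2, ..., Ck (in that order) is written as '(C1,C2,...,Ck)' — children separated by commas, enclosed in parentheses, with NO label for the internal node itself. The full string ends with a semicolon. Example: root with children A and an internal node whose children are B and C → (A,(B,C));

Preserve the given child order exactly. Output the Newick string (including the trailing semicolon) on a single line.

internal I6 with children ['I5', 'I4']
  internal I5 with children ['W', 'I3', 'I2']
    leaf 'W' → 'W'
    internal I3 with children ['F', 'K']
      leaf 'F' → 'F'
      leaf 'K' → 'K'
    → '(F,K)'
    internal I2 with children ['C', 'X', 'Y']
      leaf 'C' → 'C'
      leaf 'X' → 'X'
      leaf 'Y' → 'Y'
    → '(C,X,Y)'
  → '(W,(F,K),(C,X,Y))'
  internal I4 with children ['D', 'I1']
    leaf 'D' → 'D'
    internal I1 with children ['I0', 'R']
      internal I0 with children ['P', 'B', 'T']
        leaf 'P' → 'P'
        leaf 'B' → 'B'
        leaf 'T' → 'T'
      → '(P,B,T)'
      leaf 'R' → 'R'
    → '((P,B,T),R)'
  → '(D,((P,B,T),R))'
→ '((W,(F,K),(C,X,Y)),(D,((P,B,T),R)))'
Final: ((W,(F,K),(C,X,Y)),(D,((P,B,T),R)));

Answer: ((W,(F,K),(C,X,Y)),(D,((P,B,T),R)));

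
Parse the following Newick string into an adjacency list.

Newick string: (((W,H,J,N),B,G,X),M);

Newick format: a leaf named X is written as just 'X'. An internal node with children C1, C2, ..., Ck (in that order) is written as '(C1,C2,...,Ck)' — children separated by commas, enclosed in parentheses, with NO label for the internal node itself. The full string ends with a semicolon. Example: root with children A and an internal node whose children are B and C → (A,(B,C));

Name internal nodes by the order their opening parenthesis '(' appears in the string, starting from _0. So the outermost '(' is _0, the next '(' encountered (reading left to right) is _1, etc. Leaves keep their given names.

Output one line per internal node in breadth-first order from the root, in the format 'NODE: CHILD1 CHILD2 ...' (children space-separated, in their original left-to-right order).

Answer: _0: _1 M
_1: _2 B G X
_2: W H J N

Derivation:
Input: (((W,H,J,N),B,G,X),M);
Scanning left-to-right, naming '(' by encounter order:
  pos 0: '(' -> open internal node _0 (depth 1)
  pos 1: '(' -> open internal node _1 (depth 2)
  pos 2: '(' -> open internal node _2 (depth 3)
  pos 10: ')' -> close internal node _2 (now at depth 2)
  pos 17: ')' -> close internal node _1 (now at depth 1)
  pos 20: ')' -> close internal node _0 (now at depth 0)
Total internal nodes: 3
BFS adjacency from root:
  _0: _1 M
  _1: _2 B G X
  _2: W H J N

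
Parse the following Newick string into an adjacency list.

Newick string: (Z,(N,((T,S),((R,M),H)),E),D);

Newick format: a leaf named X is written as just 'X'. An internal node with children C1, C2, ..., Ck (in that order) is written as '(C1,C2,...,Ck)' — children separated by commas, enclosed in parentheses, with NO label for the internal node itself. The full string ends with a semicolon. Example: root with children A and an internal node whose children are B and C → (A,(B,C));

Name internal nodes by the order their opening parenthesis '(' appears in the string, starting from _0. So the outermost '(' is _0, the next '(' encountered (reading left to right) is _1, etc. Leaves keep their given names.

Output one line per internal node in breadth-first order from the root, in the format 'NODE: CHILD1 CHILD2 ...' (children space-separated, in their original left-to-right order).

Answer: _0: Z _1 D
_1: N _2 E
_2: _3 _4
_3: T S
_4: _5 H
_5: R M

Derivation:
Input: (Z,(N,((T,S),((R,M),H)),E),D);
Scanning left-to-right, naming '(' by encounter order:
  pos 0: '(' -> open internal node _0 (depth 1)
  pos 3: '(' -> open internal node _1 (depth 2)
  pos 6: '(' -> open internal node _2 (depth 3)
  pos 7: '(' -> open internal node _3 (depth 4)
  pos 11: ')' -> close internal node _3 (now at depth 3)
  pos 13: '(' -> open internal node _4 (depth 4)
  pos 14: '(' -> open internal node _5 (depth 5)
  pos 18: ')' -> close internal node _5 (now at depth 4)
  pos 21: ')' -> close internal node _4 (now at depth 3)
  pos 22: ')' -> close internal node _2 (now at depth 2)
  pos 25: ')' -> close internal node _1 (now at depth 1)
  pos 28: ')' -> close internal node _0 (now at depth 0)
Total internal nodes: 6
BFS adjacency from root:
  _0: Z _1 D
  _1: N _2 E
  _2: _3 _4
  _3: T S
  _4: _5 H
  _5: R M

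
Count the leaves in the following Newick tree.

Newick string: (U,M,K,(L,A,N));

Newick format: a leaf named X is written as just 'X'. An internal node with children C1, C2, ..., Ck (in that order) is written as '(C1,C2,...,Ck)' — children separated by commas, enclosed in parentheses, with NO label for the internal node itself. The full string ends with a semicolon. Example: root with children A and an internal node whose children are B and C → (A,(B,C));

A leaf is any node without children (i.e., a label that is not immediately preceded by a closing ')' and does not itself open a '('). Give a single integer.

Newick: (U,M,K,(L,A,N));
Scan left-to-right; a leaf is any maximal label run not followed by '(':
  pos 1: leaf 'U' → count = 1
  pos 3: leaf 'M' → count = 2
  pos 5: leaf 'K' → count = 3
  pos 8: leaf 'L' → count = 4
  pos 10: leaf 'A' → count = 5
  pos 12: leaf 'N' → count = 6
Total leaves: 6

Answer: 6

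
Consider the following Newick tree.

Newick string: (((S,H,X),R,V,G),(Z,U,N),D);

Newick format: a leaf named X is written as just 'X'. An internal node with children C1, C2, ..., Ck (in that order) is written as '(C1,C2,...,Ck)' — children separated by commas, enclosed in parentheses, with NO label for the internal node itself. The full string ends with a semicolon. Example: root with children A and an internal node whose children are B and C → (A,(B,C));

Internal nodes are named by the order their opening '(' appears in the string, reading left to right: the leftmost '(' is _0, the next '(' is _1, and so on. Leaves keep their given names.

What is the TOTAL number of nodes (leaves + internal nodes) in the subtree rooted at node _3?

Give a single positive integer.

Answer: 4

Derivation:
Newick: (((S,H,X),R,V,G),(Z,U,N),D);
Locate _3: it is the '(' at position 17 (the 4th '(' reading left to right).
Query: subtree rooted at _3
_3: subtree_size = 1 + 3
  Z: subtree_size = 1 + 0
  U: subtree_size = 1 + 0
  N: subtree_size = 1 + 0
Total subtree size of _3: 4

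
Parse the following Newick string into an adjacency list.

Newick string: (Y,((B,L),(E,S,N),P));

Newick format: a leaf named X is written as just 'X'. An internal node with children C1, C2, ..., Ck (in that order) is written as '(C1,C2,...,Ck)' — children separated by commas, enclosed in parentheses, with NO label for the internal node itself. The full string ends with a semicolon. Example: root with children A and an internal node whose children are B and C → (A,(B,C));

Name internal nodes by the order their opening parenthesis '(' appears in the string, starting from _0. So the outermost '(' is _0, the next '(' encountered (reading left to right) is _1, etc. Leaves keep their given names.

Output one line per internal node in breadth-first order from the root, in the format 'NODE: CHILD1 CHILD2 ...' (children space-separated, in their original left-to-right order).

Input: (Y,((B,L),(E,S,N),P));
Scanning left-to-right, naming '(' by encounter order:
  pos 0: '(' -> open internal node _0 (depth 1)
  pos 3: '(' -> open internal node _1 (depth 2)
  pos 4: '(' -> open internal node _2 (depth 3)
  pos 8: ')' -> close internal node _2 (now at depth 2)
  pos 10: '(' -> open internal node _3 (depth 3)
  pos 16: ')' -> close internal node _3 (now at depth 2)
  pos 19: ')' -> close internal node _1 (now at depth 1)
  pos 20: ')' -> close internal node _0 (now at depth 0)
Total internal nodes: 4
BFS adjacency from root:
  _0: Y _1
  _1: _2 _3 P
  _2: B L
  _3: E S N

Answer: _0: Y _1
_1: _2 _3 P
_2: B L
_3: E S N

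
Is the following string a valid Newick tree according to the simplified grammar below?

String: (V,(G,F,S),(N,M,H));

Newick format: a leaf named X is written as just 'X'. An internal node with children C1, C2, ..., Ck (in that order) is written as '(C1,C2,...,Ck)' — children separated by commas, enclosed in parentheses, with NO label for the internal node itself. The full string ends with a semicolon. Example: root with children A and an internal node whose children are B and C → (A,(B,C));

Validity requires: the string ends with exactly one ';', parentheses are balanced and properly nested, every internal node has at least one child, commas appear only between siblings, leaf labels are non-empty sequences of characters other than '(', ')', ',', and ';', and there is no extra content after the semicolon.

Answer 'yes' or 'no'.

Input: (V,(G,F,S),(N,M,H));
Paren balance: 3 '(' vs 3 ')' OK
Ends with single ';': True
Full parse: OK
Valid: True

Answer: yes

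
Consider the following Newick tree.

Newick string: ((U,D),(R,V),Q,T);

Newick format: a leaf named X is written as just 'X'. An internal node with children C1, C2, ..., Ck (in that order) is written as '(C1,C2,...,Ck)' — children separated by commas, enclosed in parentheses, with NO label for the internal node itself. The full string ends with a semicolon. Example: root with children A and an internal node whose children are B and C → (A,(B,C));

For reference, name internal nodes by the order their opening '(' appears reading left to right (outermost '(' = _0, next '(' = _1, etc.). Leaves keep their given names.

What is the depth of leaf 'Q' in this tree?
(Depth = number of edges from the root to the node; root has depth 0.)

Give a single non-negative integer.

Newick: ((U,D),(R,V),Q,T);
Naming internals by '(' encounter order: outermost '(' = _0, next = _1, ...
Query node: Q
Path from root: _0 -> Q
Depth of Q: 1 (number of edges from root)

Answer: 1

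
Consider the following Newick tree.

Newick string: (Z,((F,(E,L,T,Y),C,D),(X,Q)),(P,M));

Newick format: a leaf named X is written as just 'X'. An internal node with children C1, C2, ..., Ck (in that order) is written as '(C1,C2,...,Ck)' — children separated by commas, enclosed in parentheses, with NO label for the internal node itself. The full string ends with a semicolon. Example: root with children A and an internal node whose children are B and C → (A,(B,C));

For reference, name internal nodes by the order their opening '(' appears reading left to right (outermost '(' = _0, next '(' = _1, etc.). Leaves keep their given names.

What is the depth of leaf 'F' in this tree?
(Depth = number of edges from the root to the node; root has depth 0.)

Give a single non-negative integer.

Newick: (Z,((F,(E,L,T,Y),C,D),(X,Q)),(P,M));
Naming internals by '(' encounter order: outermost '(' = _0, next = _1, ...
Query node: F
Path from root: _0 -> _1 -> _2 -> F
Depth of F: 3 (number of edges from root)

Answer: 3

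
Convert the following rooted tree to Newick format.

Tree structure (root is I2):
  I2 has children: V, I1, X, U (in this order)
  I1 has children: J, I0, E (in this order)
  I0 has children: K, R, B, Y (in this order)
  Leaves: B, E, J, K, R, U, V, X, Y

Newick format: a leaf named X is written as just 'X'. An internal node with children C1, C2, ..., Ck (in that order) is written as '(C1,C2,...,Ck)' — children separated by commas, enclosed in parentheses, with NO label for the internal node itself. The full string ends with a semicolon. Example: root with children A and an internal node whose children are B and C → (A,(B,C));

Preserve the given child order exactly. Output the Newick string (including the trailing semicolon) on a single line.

internal I2 with children ['V', 'I1', 'X', 'U']
  leaf 'V' → 'V'
  internal I1 with children ['J', 'I0', 'E']
    leaf 'J' → 'J'
    internal I0 with children ['K', 'R', 'B', 'Y']
      leaf 'K' → 'K'
      leaf 'R' → 'R'
      leaf 'B' → 'B'
      leaf 'Y' → 'Y'
    → '(K,R,B,Y)'
    leaf 'E' → 'E'
  → '(J,(K,R,B,Y),E)'
  leaf 'X' → 'X'
  leaf 'U' → 'U'
→ '(V,(J,(K,R,B,Y),E),X,U)'
Final: (V,(J,(K,R,B,Y),E),X,U);

Answer: (V,(J,(K,R,B,Y),E),X,U);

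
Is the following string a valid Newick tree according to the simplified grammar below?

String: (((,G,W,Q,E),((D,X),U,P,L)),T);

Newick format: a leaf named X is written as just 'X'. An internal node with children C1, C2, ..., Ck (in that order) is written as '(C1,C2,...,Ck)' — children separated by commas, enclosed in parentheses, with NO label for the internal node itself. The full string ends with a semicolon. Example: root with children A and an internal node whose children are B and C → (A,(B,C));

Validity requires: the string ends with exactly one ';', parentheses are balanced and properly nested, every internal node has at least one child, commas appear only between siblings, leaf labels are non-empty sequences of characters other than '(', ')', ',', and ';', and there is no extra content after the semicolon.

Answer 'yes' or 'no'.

Input: (((,G,W,Q,E),((D,X),U,P,L)),T);
Paren balance: 5 '(' vs 5 ')' OK
Ends with single ';': True
Full parse: FAILS (empty leaf label at pos 3)
Valid: False

Answer: no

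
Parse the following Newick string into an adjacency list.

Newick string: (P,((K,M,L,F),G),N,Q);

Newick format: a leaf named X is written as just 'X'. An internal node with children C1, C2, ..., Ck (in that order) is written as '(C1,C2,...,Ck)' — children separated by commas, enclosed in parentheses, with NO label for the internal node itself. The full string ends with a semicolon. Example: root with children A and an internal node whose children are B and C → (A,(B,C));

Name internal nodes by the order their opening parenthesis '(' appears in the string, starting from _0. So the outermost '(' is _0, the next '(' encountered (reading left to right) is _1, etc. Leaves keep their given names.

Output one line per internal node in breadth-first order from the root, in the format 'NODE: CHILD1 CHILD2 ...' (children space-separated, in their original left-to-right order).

Answer: _0: P _1 N Q
_1: _2 G
_2: K M L F

Derivation:
Input: (P,((K,M,L,F),G),N,Q);
Scanning left-to-right, naming '(' by encounter order:
  pos 0: '(' -> open internal node _0 (depth 1)
  pos 3: '(' -> open internal node _1 (depth 2)
  pos 4: '(' -> open internal node _2 (depth 3)
  pos 12: ')' -> close internal node _2 (now at depth 2)
  pos 15: ')' -> close internal node _1 (now at depth 1)
  pos 20: ')' -> close internal node _0 (now at depth 0)
Total internal nodes: 3
BFS adjacency from root:
  _0: P _1 N Q
  _1: _2 G
  _2: K M L F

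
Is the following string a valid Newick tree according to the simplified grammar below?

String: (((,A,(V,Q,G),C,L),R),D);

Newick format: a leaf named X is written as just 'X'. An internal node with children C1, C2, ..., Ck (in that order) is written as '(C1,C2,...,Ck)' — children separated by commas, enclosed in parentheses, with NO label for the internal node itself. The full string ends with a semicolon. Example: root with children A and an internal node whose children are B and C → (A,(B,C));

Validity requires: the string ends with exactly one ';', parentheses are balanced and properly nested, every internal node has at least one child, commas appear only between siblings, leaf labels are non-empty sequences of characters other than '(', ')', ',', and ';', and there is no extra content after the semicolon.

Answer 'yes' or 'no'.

Input: (((,A,(V,Q,G),C,L),R),D);
Paren balance: 4 '(' vs 4 ')' OK
Ends with single ';': True
Full parse: FAILS (empty leaf label at pos 3)
Valid: False

Answer: no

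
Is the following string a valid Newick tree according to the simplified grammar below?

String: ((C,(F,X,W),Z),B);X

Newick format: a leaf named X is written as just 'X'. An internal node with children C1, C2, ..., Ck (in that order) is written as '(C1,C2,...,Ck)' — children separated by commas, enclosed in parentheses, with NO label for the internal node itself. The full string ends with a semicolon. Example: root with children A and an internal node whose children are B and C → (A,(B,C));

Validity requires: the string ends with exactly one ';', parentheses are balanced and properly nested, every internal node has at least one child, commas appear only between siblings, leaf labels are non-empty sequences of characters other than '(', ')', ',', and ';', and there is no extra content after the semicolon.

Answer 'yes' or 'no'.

Input: ((C,(F,X,W),Z),B);X
Paren balance: 3 '(' vs 3 ')' OK
Ends with single ';': False
Full parse: FAILS (must end with ;)
Valid: False

Answer: no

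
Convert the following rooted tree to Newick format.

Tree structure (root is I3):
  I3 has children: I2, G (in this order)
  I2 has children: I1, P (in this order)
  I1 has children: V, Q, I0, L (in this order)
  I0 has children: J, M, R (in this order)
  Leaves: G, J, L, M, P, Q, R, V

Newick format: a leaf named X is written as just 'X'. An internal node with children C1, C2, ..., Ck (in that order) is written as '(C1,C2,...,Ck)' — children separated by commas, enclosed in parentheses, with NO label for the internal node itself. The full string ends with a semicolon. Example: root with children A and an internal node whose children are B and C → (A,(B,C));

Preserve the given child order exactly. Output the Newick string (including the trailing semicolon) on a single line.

Answer: (((V,Q,(J,M,R),L),P),G);

Derivation:
internal I3 with children ['I2', 'G']
  internal I2 with children ['I1', 'P']
    internal I1 with children ['V', 'Q', 'I0', 'L']
      leaf 'V' → 'V'
      leaf 'Q' → 'Q'
      internal I0 with children ['J', 'M', 'R']
        leaf 'J' → 'J'
        leaf 'M' → 'M'
        leaf 'R' → 'R'
      → '(J,M,R)'
      leaf 'L' → 'L'
    → '(V,Q,(J,M,R),L)'
    leaf 'P' → 'P'
  → '((V,Q,(J,M,R),L),P)'
  leaf 'G' → 'G'
→ '(((V,Q,(J,M,R),L),P),G)'
Final: (((V,Q,(J,M,R),L),P),G);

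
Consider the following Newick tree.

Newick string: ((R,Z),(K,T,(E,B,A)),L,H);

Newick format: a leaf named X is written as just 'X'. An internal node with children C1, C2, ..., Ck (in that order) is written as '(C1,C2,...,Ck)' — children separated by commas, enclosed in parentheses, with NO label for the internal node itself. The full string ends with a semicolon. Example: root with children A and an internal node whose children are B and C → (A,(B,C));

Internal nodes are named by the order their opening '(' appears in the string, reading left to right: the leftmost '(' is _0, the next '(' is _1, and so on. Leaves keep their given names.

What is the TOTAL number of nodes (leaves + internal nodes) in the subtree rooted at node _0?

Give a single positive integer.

Newick: ((R,Z),(K,T,(E,B,A)),L,H);
Locate _0: it is the '(' at position 0 (the 1st '(' reading left to right).
Query: subtree rooted at _0
_0: subtree_size = 1 + 12
  _1: subtree_size = 1 + 2
    R: subtree_size = 1 + 0
    Z: subtree_size = 1 + 0
  _2: subtree_size = 1 + 6
    K: subtree_size = 1 + 0
    T: subtree_size = 1 + 0
    _3: subtree_size = 1 + 3
      E: subtree_size = 1 + 0
      B: subtree_size = 1 + 0
      A: subtree_size = 1 + 0
  L: subtree_size = 1 + 0
  H: subtree_size = 1 + 0
Total subtree size of _0: 13

Answer: 13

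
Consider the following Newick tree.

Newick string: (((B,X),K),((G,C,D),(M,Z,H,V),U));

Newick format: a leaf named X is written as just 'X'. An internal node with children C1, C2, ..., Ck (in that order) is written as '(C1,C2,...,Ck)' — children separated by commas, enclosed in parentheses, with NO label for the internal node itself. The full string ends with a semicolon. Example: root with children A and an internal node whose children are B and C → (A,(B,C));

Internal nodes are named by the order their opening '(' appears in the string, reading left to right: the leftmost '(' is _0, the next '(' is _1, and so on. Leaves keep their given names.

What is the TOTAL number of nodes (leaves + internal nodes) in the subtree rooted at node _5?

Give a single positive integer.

Answer: 5

Derivation:
Newick: (((B,X),K),((G,C,D),(M,Z,H,V),U));
Locate _5: it is the '(' at position 20 (the 6th '(' reading left to right).
Query: subtree rooted at _5
_5: subtree_size = 1 + 4
  M: subtree_size = 1 + 0
  Z: subtree_size = 1 + 0
  H: subtree_size = 1 + 0
  V: subtree_size = 1 + 0
Total subtree size of _5: 5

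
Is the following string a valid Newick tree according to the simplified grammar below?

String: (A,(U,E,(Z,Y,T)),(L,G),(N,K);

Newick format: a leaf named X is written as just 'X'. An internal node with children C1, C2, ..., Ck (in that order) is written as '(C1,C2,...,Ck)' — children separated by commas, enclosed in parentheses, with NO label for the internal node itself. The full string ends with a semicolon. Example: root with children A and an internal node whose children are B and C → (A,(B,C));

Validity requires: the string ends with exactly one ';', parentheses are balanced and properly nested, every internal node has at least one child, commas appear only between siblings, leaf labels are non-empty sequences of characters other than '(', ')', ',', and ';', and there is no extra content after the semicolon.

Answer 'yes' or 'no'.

Input: (A,(U,E,(Z,Y,T)),(L,G),(N,K);
Paren balance: 5 '(' vs 4 ')' MISMATCH
Ends with single ';': True
Full parse: FAILS (expected , or ) at pos 28)
Valid: False

Answer: no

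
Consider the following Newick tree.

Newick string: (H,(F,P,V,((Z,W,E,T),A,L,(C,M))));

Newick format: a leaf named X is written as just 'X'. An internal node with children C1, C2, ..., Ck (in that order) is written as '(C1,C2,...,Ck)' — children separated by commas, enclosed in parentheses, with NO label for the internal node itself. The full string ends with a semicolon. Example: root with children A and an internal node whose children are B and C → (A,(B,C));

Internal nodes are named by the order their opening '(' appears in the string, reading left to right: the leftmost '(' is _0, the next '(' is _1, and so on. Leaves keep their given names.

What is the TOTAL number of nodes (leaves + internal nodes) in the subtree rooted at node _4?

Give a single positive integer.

Newick: (H,(F,P,V,((Z,W,E,T),A,L,(C,M))));
Locate _4: it is the '(' at position 25 (the 5th '(' reading left to right).
Query: subtree rooted at _4
_4: subtree_size = 1 + 2
  C: subtree_size = 1 + 0
  M: subtree_size = 1 + 0
Total subtree size of _4: 3

Answer: 3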